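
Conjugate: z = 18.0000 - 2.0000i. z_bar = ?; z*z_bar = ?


z_bar = 18.0000 + 2.0000i
z*z_bar = 18^2 + (-2)^2 = 324 + 4 = 328

z_bar = 18.0000 + 2.0000i, z*z_bar = 328


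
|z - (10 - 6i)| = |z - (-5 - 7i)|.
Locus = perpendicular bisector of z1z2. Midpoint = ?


Equal distances means the locus is the perpendicular bisector of z1 and z2.
Midpoint = ((10+(-5))/2, (-6+(-7))/2) = (2.5000, -6.5000)

Perpendicular bisector through (2.5000, -6.5000)


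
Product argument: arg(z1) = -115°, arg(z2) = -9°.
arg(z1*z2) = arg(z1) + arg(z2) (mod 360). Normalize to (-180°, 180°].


arg(z1*z2) = -115° - 9° = -124°
Normalized to (-180°, 180°]: -124°

-124°


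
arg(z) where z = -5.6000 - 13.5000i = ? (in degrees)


Re = -5.6, Im = -13.5
arg = atan2(-13.5, -5.6) = -112.5294 degrees

arg(z) = -112.5294 degrees


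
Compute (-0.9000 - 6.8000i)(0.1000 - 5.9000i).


Real = -0.9*0.1 - (-6.8)*(-5.9) = -0.09 - 40.12 = -40.21
Imag = -0.9*(-5.9) + 0.1*(-6.8) = 5.31 - (0.68) = 4.63

-40.2100 + 4.6300i


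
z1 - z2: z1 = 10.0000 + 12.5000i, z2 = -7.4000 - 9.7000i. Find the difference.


Real: 10 + 7.4 = 17.4
Imag: 12.5 + 9.7 = 22.2

17.4000 + 22.2000i


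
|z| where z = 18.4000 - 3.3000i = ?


|z| = sqrt(18.4^2 + (-3.3)^2) = sqrt(338.56 + 10.89) = sqrt(349.45) = 18.6936

|z| = 18.6936


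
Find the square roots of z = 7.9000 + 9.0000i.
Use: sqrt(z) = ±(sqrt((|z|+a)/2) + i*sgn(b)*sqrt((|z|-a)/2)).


|z| = sqrt(62.41+81) = 11.9754
sqrt((|z|+a)/2) = sqrt((11.9754+7.9)/2) = sqrt(9.9377) = 3.1524
sqrt((|z|-a)/2) = sqrt((11.9754-7.9)/2) = sqrt(2.0377) = 1.4275

±(3.1524 + 1.4275i) i.e. 3.1524 + 1.4275i and -3.1524 - 1.4275i


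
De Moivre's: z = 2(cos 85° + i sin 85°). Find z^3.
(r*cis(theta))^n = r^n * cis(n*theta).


r^3 = 2^3 = 8
n*theta = 3*85° = 255° = 255° (mod 360)
a = 8*cos(255°) = -2.0706
b = 8*sin(255°) = -7.7274

8 cis(255°) = -2.0706 - 7.7274i


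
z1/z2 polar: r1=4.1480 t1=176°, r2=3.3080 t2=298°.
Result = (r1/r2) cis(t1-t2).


r = 4.1480 / 3.3080 = 1.2539
theta = 176° - 298° = -122° = 238° (mod 360)

1.2539 cis(238°)


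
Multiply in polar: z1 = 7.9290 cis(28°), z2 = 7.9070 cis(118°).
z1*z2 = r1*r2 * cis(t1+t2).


r = 7.9290 * 7.9070 = 62.6946
theta = 28° + 118° = 146° = 146° (mod 360)

62.6946 cis(146°)


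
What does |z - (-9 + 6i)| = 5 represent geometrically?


|z - z0| = r is a circle with center z0 and radius r.
Center = (-9, 6), radius = 5

Circle with center (-9, 6) and radius 5


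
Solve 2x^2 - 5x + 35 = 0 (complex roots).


disc = (-5)^2 - 4*2*35 = 25 - 280 = -255
sqrt(|disc|) = sqrt(255) = 15.9687
Real part = 5/(2*2) = 1.2500
Imag part = 15.9687/(2*2) = 3.9922

1.2500 ± 3.9922i


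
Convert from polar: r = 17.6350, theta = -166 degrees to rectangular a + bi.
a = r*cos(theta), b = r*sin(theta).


a = 17.6350*cos(-166°) = 17.6350*(-0.9703) = -17.1112
b = 17.6350*sin(-166°) = 17.6350*(-0.24192) = -4.2663

-17.1112 - 4.2663i


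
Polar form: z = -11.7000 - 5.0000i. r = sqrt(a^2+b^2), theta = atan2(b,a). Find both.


r = sqrt(136.89+25) = sqrt(161.89) = 12.7236
theta = atan2(-5, -11.7) = -156.8605 degrees

r = 12.7236, theta = -156.8605 degrees


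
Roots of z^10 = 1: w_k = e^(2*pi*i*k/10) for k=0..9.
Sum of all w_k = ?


The sum of all 10th roots of unity is 0.
Geometric series: (1 - w^10)/(1 - w) = (1-1)/(1-w) = 0 since w^10 = 1, w ≠ 1.
Alternatively: coefficient of z^9 in z^10 - 1 is 0.

0


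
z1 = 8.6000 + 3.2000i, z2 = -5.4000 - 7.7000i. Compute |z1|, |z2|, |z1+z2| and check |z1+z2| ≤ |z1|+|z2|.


|z1| = sqrt(8.6^2 + 3.2^2) = sqrt(84.2) = 9.1761
|z2| = sqrt((-5.4)^2 + (-7.7)^2) = sqrt(88.45) = 9.4048
z1+z2 = 3.2000 - 4.5000i
|z1+z2| = sqrt(30.49) = 5.5218
|z1|+|z2| = 9.1761 + 9.4048 = 18.5809

|z1+z2| = 5.5218 ≤ |z1|+|z2| = 18.5809 (verified)


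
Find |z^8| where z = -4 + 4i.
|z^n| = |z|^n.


|z| = sqrt(16+16) = sqrt(32) = 5.6569
|z^8| = |z|^8 = (sqrt(32))^8 = 32^4 = 1048576

|z^8| = 1048576


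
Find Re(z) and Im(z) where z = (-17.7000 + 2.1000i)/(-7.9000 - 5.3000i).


Multiply by conjugate: (-17.7000 + 2.1000i)(-7.9000 + 5.3000i) / ((-7.9)^2 + (-5.3)^2)
Numerator real = -17.7*(-7.9) + 2.1*(-5.3) = 128.7
Numerator imag = 2.1*(-7.9) - (-17.7)*(-5.3) = -110.4
Denominator = 90.5
Re(z) = 128.7/90.5 = 1.4221
Im(z) = -110.4/90.5 = -1.2199

Re(z) = 1.4221, Im(z) = -1.2199


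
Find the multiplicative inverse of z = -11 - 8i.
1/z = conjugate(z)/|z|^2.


|z|^2 = 121+64 = 185
1/z = (-11 + 8i)/185

1/z = -0.0595 + 0.0432i


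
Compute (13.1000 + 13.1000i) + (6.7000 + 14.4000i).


Real: 13.1 + 6.7 = 19.8
Imag: 13.1 + 14.4 = 27.5

19.8000 + 27.5000i


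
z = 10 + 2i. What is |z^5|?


|z| = sqrt(100+4) = sqrt(104) = 10.1980
|z^5| = |z|^5 = (sqrt(104))^5 = 104^2 * sqrt(104) = 10816*sqrt(104)

|z^5| = 10816*sqrt(104) ≈ 110301.9901


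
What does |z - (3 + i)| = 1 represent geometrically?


|z - z0| = r is a circle with center z0 and radius r.
Center = (3, 1), radius = 1

Circle with center (3, 1) and radius 1


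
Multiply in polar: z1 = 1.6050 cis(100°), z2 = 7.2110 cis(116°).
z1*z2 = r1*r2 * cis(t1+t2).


r = 1.6050 * 7.2110 = 11.5737
theta = 100° + 116° = 216° = 216° (mod 360)

11.5737 cis(216°)


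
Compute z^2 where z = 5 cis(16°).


r^2 = 5^2 = 25
n*theta = 2*16° = 32° = 32° (mod 360)
a = 25*cos(32°) = 21.2012
b = 25*sin(32°) = 13.2480

25 cis(32°) = 21.2012 + 13.2480i


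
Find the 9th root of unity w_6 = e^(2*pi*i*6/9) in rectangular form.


Angle = 360*6/9 = 240°
a = cos(240°) = -0.5000
b = sin(240°) = -0.8660

-0.5000 - 0.8660i


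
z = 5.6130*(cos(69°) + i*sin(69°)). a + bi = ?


a = 5.6130*cos(69°) = 5.6130*0.35837 = 2.0115
b = 5.6130*sin(69°) = 5.6130*0.93358 = 5.2402

2.0115 + 5.2402i


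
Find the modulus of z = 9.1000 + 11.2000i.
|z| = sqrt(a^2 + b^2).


|z| = sqrt(9.1^2 + 11.2^2) = sqrt(82.81 + 125.44) = sqrt(208.25) = 14.4309

|z| = 14.4309


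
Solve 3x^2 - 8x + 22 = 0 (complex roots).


disc = (-8)^2 - 4*3*22 = 64 - 264 = -200
sqrt(|disc|) = sqrt(200) = 14.1421
Real part = 8/(2*3) = 1.3333
Imag part = 14.1421/(2*3) = 2.3570

1.3333 ± 2.3570i


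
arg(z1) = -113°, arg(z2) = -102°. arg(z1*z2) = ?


arg(z1*z2) = -113° - 102° = -215°
Normalized to (-180°, 180°]: 145°

145°


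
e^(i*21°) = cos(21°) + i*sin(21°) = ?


cos(21°) = 0.9336
sin(21°) = 0.3584

e^(i*21°) = 0.9336 + 0.3584i


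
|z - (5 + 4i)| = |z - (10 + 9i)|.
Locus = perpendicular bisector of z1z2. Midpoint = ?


Equal distances means the locus is the perpendicular bisector of z1 and z2.
Midpoint = ((5+10)/2, (4+9)/2) = (7.5000, 6.5000)

Perpendicular bisector through (7.5000, 6.5000)


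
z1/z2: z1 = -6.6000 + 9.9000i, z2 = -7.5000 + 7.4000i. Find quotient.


Conjugate of z2 = -7.5000 - 7.4000i
Numerator: (-6.6000 + 9.9000i)(-7.5000 - 7.4000i) = 122.7600 - 25.4100i
Denominator: (-7.5)^2 + 7.4^2 = 111.01
Result = (122.7600 - 25.4100i)/111.01

1.1058 - 0.2289i


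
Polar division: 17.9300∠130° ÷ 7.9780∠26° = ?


r = 17.9300 / 7.9780 = 2.2474
theta = 130° - 26° = 104° = 104° (mod 360)

2.2474 cis(104°)


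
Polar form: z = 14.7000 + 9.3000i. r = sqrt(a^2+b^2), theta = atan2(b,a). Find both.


r = sqrt(216.09+86.49) = sqrt(302.58) = 17.3948
theta = atan2(9.3, 14.7) = 32.3196 degrees

r = 17.3948, theta = 32.3196 degrees


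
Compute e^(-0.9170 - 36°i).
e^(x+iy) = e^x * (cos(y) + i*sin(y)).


e^-0.9170 = 0.3997
cos(-36°) = 0.809
sin(-36°) = -0.5878
Real = 0.3997*0.809 = 0.3234
Imag = 0.3997*(-0.5878) = -0.2349

0.3234 - 0.2349i


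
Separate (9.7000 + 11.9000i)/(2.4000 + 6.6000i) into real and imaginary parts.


Multiply by conjugate: (9.7000 + 11.9000i)(2.4000 - 6.6000i) / (2.4^2 + 6.6^2)
Numerator real = 9.7*2.4 + 11.9*6.6 = 101.82
Numerator imag = 11.9*2.4 - 9.7*6.6 = -35.46
Denominator = 49.32
Re(z) = 101.82/49.32 = 2.0645
Im(z) = -35.46/49.32 = -0.7190

Re(z) = 2.0645, Im(z) = -0.7190


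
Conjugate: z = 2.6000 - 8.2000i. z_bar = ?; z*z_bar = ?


z_bar = 2.6000 + 8.2000i
z*z_bar = 2.6^2 + (-8.2)^2 = 6.76 + 67.24 = 74

z_bar = 2.6000 + 8.2000i, z*z_bar = 74


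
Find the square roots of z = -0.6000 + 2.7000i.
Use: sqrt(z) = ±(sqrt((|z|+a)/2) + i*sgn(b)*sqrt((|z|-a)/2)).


|z| = sqrt(0.36+7.29) = 2.7659
sqrt((|z|+a)/2) = sqrt((2.7659+(-0.6))/2) = sqrt(1.0829) = 1.0406
sqrt((|z|-a)/2) = sqrt((2.7659-(-0.6))/2) = sqrt(1.6829) = 1.2973

±(1.0406 + 1.2973i) i.e. 1.0406 + 1.2973i and -1.0406 - 1.2973i


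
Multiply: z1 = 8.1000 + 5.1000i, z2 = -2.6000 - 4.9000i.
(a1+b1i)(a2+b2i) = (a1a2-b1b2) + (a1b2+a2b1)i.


Real = 8.1*(-2.6) - 5.1*(-4.9) = -21.06 - (-24.99) = 3.93
Imag = 8.1*(-4.9) - (2.6)*5.1 = -39.69 - (13.26) = -52.95

3.9300 - 52.9500i


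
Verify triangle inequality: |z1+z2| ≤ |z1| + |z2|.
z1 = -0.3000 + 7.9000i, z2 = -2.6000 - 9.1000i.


|z1| = sqrt((-0.3)^2 + 7.9^2) = sqrt(62.5) = 7.9057
|z2| = sqrt((-2.6)^2 + (-9.1)^2) = sqrt(89.57) = 9.4641
z1+z2 = -2.9000 - 1.2000i
|z1+z2| = sqrt(9.85) = 3.1385
|z1|+|z2| = 7.9057 + 9.4641 = 17.3698

|z1+z2| = 3.1385 ≤ |z1|+|z2| = 17.3698 (verified)


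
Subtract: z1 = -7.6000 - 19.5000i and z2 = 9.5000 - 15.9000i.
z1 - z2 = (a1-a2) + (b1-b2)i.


Real: -7.6 - 9.5 = -17.1
Imag: -19.5 + 15.9 = -3.6

-17.1000 - 3.6000i


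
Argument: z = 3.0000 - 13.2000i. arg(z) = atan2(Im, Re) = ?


Re = 3, Im = -13.2
arg = atan2(-13.2, 3) = -77.1957 degrees

arg(z) = -77.1957 degrees


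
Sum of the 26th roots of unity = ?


The sum of all 26th roots of unity is 0.
Geometric series: (1 - w^26)/(1 - w) = (1-1)/(1-w) = 0 since w^26 = 1, w ≠ 1.
Alternatively: coefficient of z^25 in z^26 - 1 is 0.

0


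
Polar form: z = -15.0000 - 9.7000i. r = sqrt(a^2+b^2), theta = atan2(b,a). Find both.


r = sqrt(225+94.09) = sqrt(319.09) = 17.8631
theta = atan2(-9.7, -15) = -147.1106 degrees

r = 17.8631, theta = -147.1106 degrees


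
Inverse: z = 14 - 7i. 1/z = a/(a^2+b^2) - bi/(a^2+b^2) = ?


|z|^2 = 196+49 = 245
1/z = (14 + 7i)/245

1/z = 0.0571 + 0.0286i


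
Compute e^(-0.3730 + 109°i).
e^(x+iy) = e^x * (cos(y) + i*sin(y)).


e^-0.3730 = 0.68867
cos(109°) = -0.3256
sin(109°) = 0.9455
Real = 0.68867*(-0.3256) = -0.2242
Imag = 0.68867*0.9455 = 0.6511

-0.2242 + 0.6511i


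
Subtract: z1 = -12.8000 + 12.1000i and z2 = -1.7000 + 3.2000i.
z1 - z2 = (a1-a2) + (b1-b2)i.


Real: -12.8 + 1.7 = -11.1
Imag: 12.1 - 3.2 = 8.9

-11.1000 + 8.9000i


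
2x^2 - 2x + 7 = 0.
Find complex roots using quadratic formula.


disc = (-2)^2 - 4*2*7 = 4 - 56 = -52
sqrt(|disc|) = sqrt(52) = 7.2111
Real part = 2/(2*2) = 0.5000
Imag part = 7.2111/(2*2) = 1.8028

0.5000 ± 1.8028i


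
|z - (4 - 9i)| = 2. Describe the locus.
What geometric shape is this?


|z - z0| = r is a circle with center z0 and radius r.
Center = (4, -9), radius = 2

Circle with center (4, -9) and radius 2


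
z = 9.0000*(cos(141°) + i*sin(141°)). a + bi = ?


a = 9.0000*cos(141°) = 9.0000*(-0.777146) = -6.9943
b = 9.0000*sin(141°) = 9.0000*0.62932 = 5.6639

-6.9943 + 5.6639i


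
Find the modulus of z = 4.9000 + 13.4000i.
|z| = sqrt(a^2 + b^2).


|z| = sqrt(4.9^2 + 13.4^2) = sqrt(24.01 + 179.56) = sqrt(203.57) = 14.2678

|z| = 14.2678


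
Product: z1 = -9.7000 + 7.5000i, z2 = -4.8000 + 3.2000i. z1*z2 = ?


Real = -9.7*(-4.8) - 7.5*3.2 = 46.56 - 24 = 22.56
Imag = -9.7*3.2 - (4.8)*7.5 = -31.04 - (36) = -67.04

22.5600 - 67.0400i


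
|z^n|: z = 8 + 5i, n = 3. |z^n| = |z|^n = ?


|z| = sqrt(64+25) = sqrt(89) = 9.4340
|z^3| = |z|^3 = (sqrt(89))^3 = 89*sqrt(89)

|z^3| = 89*sqrt(89) ≈ 839.6243


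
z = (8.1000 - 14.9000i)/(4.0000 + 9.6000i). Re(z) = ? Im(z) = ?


Multiply by conjugate: (8.1000 - 14.9000i)(4.0000 - 9.6000i) / (4^2 + 9.6^2)
Numerator real = 8.1*4 - (14.9)*9.6 = -110.64
Numerator imag = -14.9*4 - 8.1*9.6 = -137.36
Denominator = 108.16
Re(z) = -110.64/108.16 = -1.0229
Im(z) = -137.36/108.16 = -1.2700

Re(z) = -1.0229, Im(z) = -1.2700


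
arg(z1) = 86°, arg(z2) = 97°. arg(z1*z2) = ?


arg(z1*z2) = 86° + 97° = 183°
Normalized to (-180°, 180°]: -177°

-177°


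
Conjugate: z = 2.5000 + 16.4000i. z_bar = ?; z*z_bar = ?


z_bar = 2.5000 - 16.4000i
z*z_bar = 2.5^2 + 16.4^2 = 6.25 + 268.96 = 275.21

z_bar = 2.5000 - 16.4000i, z*z_bar = 275.21


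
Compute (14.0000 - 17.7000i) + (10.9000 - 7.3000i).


Real: 14 + 10.9 = 24.9
Imag: -17.7 - 7.3 = -25

24.9000 - 25.0000i


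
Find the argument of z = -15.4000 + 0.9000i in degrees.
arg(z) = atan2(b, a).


Re = -15.4, Im = 0.9
arg = atan2(0.9, -15.4) = 176.6553 degrees

arg(z) = 176.6553 degrees


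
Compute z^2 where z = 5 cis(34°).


r^2 = 5^2 = 25
n*theta = 2*34° = 68° = 68° (mod 360)
a = 25*cos(68°) = 9.3652
b = 25*sin(68°) = 23.1796

25 cis(68°) = 9.3652 + 23.1796i


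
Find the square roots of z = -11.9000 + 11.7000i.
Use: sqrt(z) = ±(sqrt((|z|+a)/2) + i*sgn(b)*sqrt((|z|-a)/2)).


|z| = sqrt(141.61+136.89) = 16.6883
sqrt((|z|+a)/2) = sqrt((16.6883+(-11.9))/2) = sqrt(2.3942) = 1.5473
sqrt((|z|-a)/2) = sqrt((16.6883-(-11.9))/2) = sqrt(14.2942) = 3.7808

±(1.5473 + 3.7808i) i.e. 1.5473 + 3.7808i and -1.5473 - 3.7808i


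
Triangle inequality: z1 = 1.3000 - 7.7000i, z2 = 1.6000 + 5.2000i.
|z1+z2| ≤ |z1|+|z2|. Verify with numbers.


|z1| = sqrt(1.3^2 + (-7.7)^2) = sqrt(60.98) = 7.8090
|z2| = sqrt(1.6^2 + 5.2^2) = sqrt(29.6) = 5.4406
z1+z2 = 2.9000 - 2.5000i
|z1+z2| = sqrt(14.66) = 3.8288
|z1|+|z2| = 7.8090 + 5.4406 = 13.2496

|z1+z2| = 3.8288 ≤ |z1|+|z2| = 13.2496 (verified)


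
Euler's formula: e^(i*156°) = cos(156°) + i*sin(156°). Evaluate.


cos(156°) = -0.9135
sin(156°) = 0.4067

e^(i*156°) = -0.9135 + 0.4067i


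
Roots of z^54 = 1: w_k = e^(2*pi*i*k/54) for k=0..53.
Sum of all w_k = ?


The sum of all 54th roots of unity is 0.
Geometric series: (1 - w^54)/(1 - w) = (1-1)/(1-w) = 0 since w^54 = 1, w ≠ 1.
Alternatively: coefficient of z^53 in z^54 - 1 is 0.

0


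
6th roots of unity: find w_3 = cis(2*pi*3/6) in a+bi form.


Angle = 360*3/6 = 180°
a = cos(180°) = -1.0000
b = sin(180°) = 0

-1.0000 + 0i


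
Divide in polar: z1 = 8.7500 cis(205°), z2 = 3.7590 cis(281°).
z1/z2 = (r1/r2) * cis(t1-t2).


r = 8.7500 / 3.7590 = 2.3277
theta = 205° - 281° = -76° = 284° (mod 360)

2.3277 cis(284°)


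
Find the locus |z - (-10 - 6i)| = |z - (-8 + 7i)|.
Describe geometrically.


Equal distances means the locus is the perpendicular bisector of z1 and z2.
Midpoint = ((-10+(-8))/2, (-6+7)/2) = (-9.0000, 0.5000)

Perpendicular bisector through (-9.0000, 0.5000)


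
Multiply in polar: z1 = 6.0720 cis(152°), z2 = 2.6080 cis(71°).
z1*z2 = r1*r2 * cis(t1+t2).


r = 6.0720 * 2.6080 = 15.8358
theta = 152° + 71° = 223° = 223° (mod 360)

15.8358 cis(223°)


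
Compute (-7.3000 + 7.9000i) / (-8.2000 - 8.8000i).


Conjugate of z2 = -8.2000 + 8.8000i
Numerator: (-7.3000 + 7.9000i)(-8.2000 + 8.8000i) = -9.6600 - 129.0200i
Denominator: (-8.2)^2 + (-8.8)^2 = 144.68
Result = (-9.6600 - 129.0200i)/144.68

-0.0668 - 0.8918i


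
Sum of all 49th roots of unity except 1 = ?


With w = e^(2*pi*i/49), all 49 of the 49th roots of unity w^0 = 1, w, ..., w^(48) sum to 0: 1 + w + ... + w^(48) = (1 - w^49)/(1 - w) = 0 since w^49 = 1, w ≠ 1.
Removing the root 1: w + w^2 + ... + w^(48) = 0 - 1 = -1

Sum = -1


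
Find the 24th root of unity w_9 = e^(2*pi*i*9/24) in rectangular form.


Angle = 360*9/24 = 135°
a = cos(135°) = -0.7071
b = sin(135°) = 0.7071

-0.7071 + 0.7071i


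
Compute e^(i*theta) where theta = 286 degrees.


cos(286°) = 0.2756
sin(286°) = -0.9613

e^(i*286°) = 0.2756 - 0.9613i


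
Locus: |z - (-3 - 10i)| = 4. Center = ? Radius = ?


|z - z0| = r is a circle with center z0 and radius r.
Center = (-3, -10), radius = 4

Circle with center (-3, -10) and radius 4


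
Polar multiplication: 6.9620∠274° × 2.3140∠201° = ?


r = 6.9620 * 2.3140 = 16.1101
theta = 274° + 201° = 475° = 115° (mod 360)

16.1101 cis(115°)


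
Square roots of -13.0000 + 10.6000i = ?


|z| = sqrt(169+112.36) = 16.7738
sqrt((|z|+a)/2) = sqrt((16.7738+(-13))/2) = sqrt(1.8869) = 1.3736
sqrt((|z|-a)/2) = sqrt((16.7738-(-13))/2) = sqrt(14.8869) = 3.8584

±(1.3736 + 3.8584i) i.e. 1.3736 + 3.8584i and -1.3736 - 3.8584i


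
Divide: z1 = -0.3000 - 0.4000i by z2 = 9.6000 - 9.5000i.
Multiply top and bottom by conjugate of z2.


Conjugate of z2 = 9.6000 + 9.5000i
Numerator: (-0.3000 - 0.4000i)(9.6000 + 9.5000i) = 0.9200 - 6.6900i
Denominator: 9.6^2 + (-9.5)^2 = 182.41
Result = (0.9200 - 6.6900i)/182.41

0.0050 - 0.0367i


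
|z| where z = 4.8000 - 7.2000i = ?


|z| = sqrt(4.8^2 + (-7.2)^2) = sqrt(23.04 + 51.84) = sqrt(74.88) = 8.6533

|z| = 8.6533


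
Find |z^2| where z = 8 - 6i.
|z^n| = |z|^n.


|z| = sqrt(64+36) = sqrt(100) = 10
|z^2| = |z|^2 = 10^2 = 100

|z^2| = 100


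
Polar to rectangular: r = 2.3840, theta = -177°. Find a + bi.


a = 2.3840*cos(-177°) = 2.3840*(-0.9986) = -2.3807
b = 2.3840*sin(-177°) = 2.3840*(-0.05234) = -0.1248

-2.3807 - 0.1248i


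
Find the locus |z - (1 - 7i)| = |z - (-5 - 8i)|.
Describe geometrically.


Equal distances means the locus is the perpendicular bisector of z1 and z2.
Midpoint = ((1+(-5))/2, (-7+(-8))/2) = (-2.0000, -7.5000)

Perpendicular bisector through (-2.0000, -7.5000)


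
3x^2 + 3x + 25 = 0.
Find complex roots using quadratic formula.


disc = 3^2 - 4*3*25 = 9 - 300 = -291
sqrt(|disc|) = sqrt(291) = 17.0587
Real part = -3/(2*3) = -0.5000
Imag part = 17.0587/(2*3) = 2.8431

-0.5000 ± 2.8431i


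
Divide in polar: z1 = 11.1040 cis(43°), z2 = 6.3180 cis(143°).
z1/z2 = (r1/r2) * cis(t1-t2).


r = 11.1040 / 6.3180 = 1.7575
theta = 43° - 143° = -100° = 260° (mod 360)

1.7575 cis(260°)


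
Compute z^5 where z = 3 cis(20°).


r^5 = 3^5 = 243
n*theta = 5*20° = 100° = 100° (mod 360)
a = 243*cos(100°) = -42.1965
b = 243*sin(100°) = 239.3083

243 cis(100°) = -42.1965 + 239.3083i


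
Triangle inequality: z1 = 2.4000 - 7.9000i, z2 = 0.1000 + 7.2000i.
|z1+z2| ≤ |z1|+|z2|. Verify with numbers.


|z1| = sqrt(2.4^2 + (-7.9)^2) = sqrt(68.17) = 8.2565
|z2| = sqrt(0.1^2 + 7.2^2) = sqrt(51.85) = 7.2007
z1+z2 = 2.5000 - 0.7000i
|z1+z2| = sqrt(6.74) = 2.5962
|z1|+|z2| = 8.2565 + 7.2007 = 15.4572

|z1+z2| = 2.5962 ≤ |z1|+|z2| = 15.4572 (verified)


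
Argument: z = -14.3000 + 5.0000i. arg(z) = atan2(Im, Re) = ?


Re = -14.3, Im = 5
arg = atan2(5, -14.3) = 160.7278 degrees

arg(z) = 160.7278 degrees


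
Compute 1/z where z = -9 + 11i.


|z|^2 = 81+121 = 202
1/z = (-9 - 11i)/202

1/z = -0.0446 - 0.0545i


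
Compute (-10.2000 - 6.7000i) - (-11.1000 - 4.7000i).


Real: -10.2 + 11.1 = 0.9
Imag: -6.7 + 4.7 = -2

0.9000 - 2.0000i


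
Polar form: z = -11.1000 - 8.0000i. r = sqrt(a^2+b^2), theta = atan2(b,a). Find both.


r = sqrt(123.21+64) = sqrt(187.21) = 13.6825
theta = atan2(-8, -11.1) = -144.2189 degrees

r = 13.6825, theta = -144.2189 degrees


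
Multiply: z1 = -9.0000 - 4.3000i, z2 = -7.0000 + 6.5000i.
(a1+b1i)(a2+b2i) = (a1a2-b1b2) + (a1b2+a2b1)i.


Real = -9*(-7) - (-4.3)*6.5 = 63 - (-27.95) = 90.95
Imag = -9*6.5 - (7)*(-4.3) = -58.5 + 30.1 = -28.4

90.9500 - 28.4000i


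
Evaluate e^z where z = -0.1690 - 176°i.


e^-0.1690 = 0.8445
cos(-176°) = -0.9976
sin(-176°) = -0.0698
Real = 0.8445*(-0.9976) = -0.8425
Imag = 0.8445*(-0.0698) = -0.0589

-0.8425 - 0.0589i


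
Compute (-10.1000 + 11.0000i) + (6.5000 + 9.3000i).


Real: -10.1 + 6.5 = -3.6
Imag: 11 + 9.3 = 20.3

-3.6000 + 20.3000i


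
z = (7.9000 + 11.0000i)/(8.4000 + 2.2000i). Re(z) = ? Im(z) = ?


Multiply by conjugate: (7.9000 + 11.0000i)(8.4000 - 2.2000i) / (8.4^2 + 2.2^2)
Numerator real = 7.9*8.4 + 11*2.2 = 90.56
Numerator imag = 11*8.4 - 7.9*2.2 = 75.02
Denominator = 75.4
Re(z) = 90.56/75.4 = 1.2011
Im(z) = 75.02/75.4 = 0.9950

Re(z) = 1.2011, Im(z) = 0.9950


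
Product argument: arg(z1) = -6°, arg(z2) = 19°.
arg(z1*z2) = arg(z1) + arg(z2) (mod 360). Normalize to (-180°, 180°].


arg(z1*z2) = -6° + 19° = 13°
Normalized to (-180°, 180°]: 13°

13°


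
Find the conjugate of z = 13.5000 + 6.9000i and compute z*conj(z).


z_bar = 13.5000 - 6.9000i
z*z_bar = 13.5^2 + 6.9^2 = 182.25 + 47.61 = 229.86

z_bar = 13.5000 - 6.9000i, z*z_bar = 229.86


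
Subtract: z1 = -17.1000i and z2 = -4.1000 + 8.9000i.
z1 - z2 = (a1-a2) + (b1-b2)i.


Real: 0 + 4.1 = 4.1
Imag: -17.1 - 8.9 = -26

4.1000 - 26.0000i


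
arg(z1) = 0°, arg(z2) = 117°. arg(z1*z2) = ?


arg(z1*z2) = 0° + 117° = 117°
Normalized to (-180°, 180°]: 117°

117°


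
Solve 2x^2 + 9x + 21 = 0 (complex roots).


disc = 9^2 - 4*2*21 = 81 - 168 = -87
sqrt(|disc|) = sqrt(87) = 9.3274
Real part = -9/(2*2) = -2.2500
Imag part = 9.3274/(2*2) = 2.3318

-2.2500 ± 2.3318i


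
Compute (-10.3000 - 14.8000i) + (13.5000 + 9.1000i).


Real: -10.3 + 13.5 = 3.2
Imag: -14.8 + 9.1 = -5.7

3.2000 - 5.7000i


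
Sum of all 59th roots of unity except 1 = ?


With w = e^(2*pi*i/59), all 59 of the 59th roots of unity w^0 = 1, w, ..., w^(58) sum to 0: 1 + w + ... + w^(58) = (1 - w^59)/(1 - w) = 0 since w^59 = 1, w ≠ 1.
Removing the root 1: w + w^2 + ... + w^(58) = 0 - 1 = -1

Sum = -1


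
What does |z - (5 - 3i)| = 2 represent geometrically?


|z - z0| = r is a circle with center z0 and radius r.
Center = (5, -3), radius = 2

Circle with center (5, -3) and radius 2


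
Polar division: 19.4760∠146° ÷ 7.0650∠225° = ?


r = 19.4760 / 7.0650 = 2.7567
theta = 146° - 225° = -79° = 281° (mod 360)

2.7567 cis(281°)


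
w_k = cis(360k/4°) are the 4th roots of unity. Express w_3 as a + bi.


Angle = 360*3/4 = 270°
a = cos(270°) = 0
b = sin(270°) = -1.0000

0 - 1.0000i


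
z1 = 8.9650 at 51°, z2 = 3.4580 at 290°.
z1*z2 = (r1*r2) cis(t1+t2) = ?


r = 8.9650 * 3.4580 = 31.0010
theta = 51° + 290° = 341° = 341° (mod 360)

31.0010 cis(341°)


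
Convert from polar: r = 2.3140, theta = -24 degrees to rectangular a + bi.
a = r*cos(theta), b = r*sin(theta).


a = 2.3140*cos(-24°) = 2.3140*0.913545 = 2.1139
b = 2.3140*sin(-24°) = 2.3140*(-0.40674) = -0.9412

2.1139 - 0.9412i


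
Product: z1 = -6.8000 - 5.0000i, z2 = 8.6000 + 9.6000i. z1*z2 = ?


Real = -6.8*8.6 - (-5)*9.6 = -58.48 - (-48) = -10.48
Imag = -6.8*9.6 + 8.6*(-5) = -65.28 - (43) = -108.28

-10.4800 - 108.2800i


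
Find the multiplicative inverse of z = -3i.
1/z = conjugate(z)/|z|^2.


|z|^2 = 0+9 = 9
1/z = (0 + 3i)/9

1/z = 0 + 0.3333i


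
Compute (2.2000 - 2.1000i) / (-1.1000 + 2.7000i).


Conjugate of z2 = -1.1000 - 2.7000i
Numerator: (2.2000 - 2.1000i)(-1.1000 - 2.7000i) = -8.0900 - 3.6300i
Denominator: (-1.1)^2 + 2.7^2 = 8.5
Result = (-8.0900 - 3.6300i)/8.5

-0.9518 - 0.4271i


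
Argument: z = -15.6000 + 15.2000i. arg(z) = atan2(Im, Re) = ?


Re = -15.6, Im = 15.2
arg = atan2(15.2, -15.6) = 135.7441 degrees

arg(z) = 135.7441 degrees


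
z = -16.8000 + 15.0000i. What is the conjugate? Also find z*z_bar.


z_bar = -16.8000 - 15.0000i
z*z_bar = (-16.8)^2 + 15^2 = 282.24 + 225 = 507.24

z_bar = -16.8000 - 15.0000i, z*z_bar = 507.24


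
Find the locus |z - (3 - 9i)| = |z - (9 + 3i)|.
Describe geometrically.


Equal distances means the locus is the perpendicular bisector of z1 and z2.
Midpoint = ((3+9)/2, (-9+3)/2) = (6.0000, -3.0000)

Perpendicular bisector through (6.0000, -3.0000)


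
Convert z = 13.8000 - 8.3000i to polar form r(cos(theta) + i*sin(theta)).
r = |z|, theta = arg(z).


r = sqrt(190.44+68.89) = sqrt(259.33) = 16.1037
theta = atan2(-8.3, 13.8) = -31.0248 degrees

r = 16.1037, theta = -31.0248 degrees


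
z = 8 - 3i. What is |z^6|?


|z| = sqrt(64+9) = sqrt(73) = 8.5440
|z^6| = |z|^6 = (sqrt(73))^6 = 73^3 = 389017

|z^6| = 389017


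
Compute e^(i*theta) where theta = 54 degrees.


cos(54°) = 0.5878
sin(54°) = 0.8090

e^(i*54°) = 0.5878 + 0.8090i


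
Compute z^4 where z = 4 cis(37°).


r^4 = 4^4 = 256
n*theta = 4*37° = 148° = 148° (mod 360)
a = 256*cos(148°) = -217.1003
b = 256*sin(148°) = 135.6593

256 cis(148°) = -217.1003 + 135.6593i


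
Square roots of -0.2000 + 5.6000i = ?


|z| = sqrt(0.04+31.36) = 5.6036
sqrt((|z|+a)/2) = sqrt((5.6036+(-0.2))/2) = sqrt(2.7018) = 1.6437
sqrt((|z|-a)/2) = sqrt((5.6036-(-0.2))/2) = sqrt(2.9018) = 1.7035

±(1.6437 + 1.7035i) i.e. 1.6437 + 1.7035i and -1.6437 - 1.7035i


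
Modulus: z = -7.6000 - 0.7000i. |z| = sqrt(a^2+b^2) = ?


|z| = sqrt((-7.6)^2 + (-0.7)^2) = sqrt(57.76 + 0.49) = sqrt(58.25) = 7.6322

|z| = 7.6322


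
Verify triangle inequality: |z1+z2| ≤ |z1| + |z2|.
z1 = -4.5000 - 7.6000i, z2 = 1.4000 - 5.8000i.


|z1| = sqrt((-4.5)^2 + (-7.6)^2) = sqrt(78.01) = 8.8323
|z2| = sqrt(1.4^2 + (-5.8)^2) = sqrt(35.6) = 5.9666
z1+z2 = -3.1000 - 13.4000i
|z1+z2| = sqrt(189.17) = 13.7539
|z1|+|z2| = 8.8323 + 5.9666 = 14.7989

|z1+z2| = 13.7539 ≤ |z1|+|z2| = 14.7989 (verified)


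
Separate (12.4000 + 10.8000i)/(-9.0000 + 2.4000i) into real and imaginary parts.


Multiply by conjugate: (12.4000 + 10.8000i)(-9.0000 - 2.4000i) / ((-9)^2 + 2.4^2)
Numerator real = 12.4*(-9) + 10.8*2.4 = -85.68
Numerator imag = 10.8*(-9) - 12.4*2.4 = -126.96
Denominator = 86.76
Re(z) = -85.68/86.76 = -0.9876
Im(z) = -126.96/86.76 = -1.4633

Re(z) = -0.9876, Im(z) = -1.4633


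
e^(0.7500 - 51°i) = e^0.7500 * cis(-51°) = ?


e^0.7500 = 2.1170
cos(-51°) = 0.62932
sin(-51°) = -0.77715
Real = 2.1170*0.62932 = 1.3323
Imag = 2.1170*(-0.77715) = -1.6452

1.3323 - 1.6452i


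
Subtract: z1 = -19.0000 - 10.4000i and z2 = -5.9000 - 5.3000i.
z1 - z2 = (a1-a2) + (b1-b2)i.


Real: -19 + 5.9 = -13.1
Imag: -10.4 + 5.3 = -5.1

-13.1000 - 5.1000i


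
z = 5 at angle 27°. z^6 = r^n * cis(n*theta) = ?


r^6 = 5^6 = 15625
n*theta = 6*27° = 162° = 162° (mod 360)
a = 15625*cos(162°) = -14860.2581
b = 15625*sin(162°) = 4828.3905

15625 cis(162°) = -14860.2581 + 4828.3905i


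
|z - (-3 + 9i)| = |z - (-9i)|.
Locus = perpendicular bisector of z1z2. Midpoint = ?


Equal distances means the locus is the perpendicular bisector of z1 and z2.
Midpoint = ((-3+0)/2, (9+(-9))/2) = (-1.5000, 0)

Perpendicular bisector through (-1.5000, 0)


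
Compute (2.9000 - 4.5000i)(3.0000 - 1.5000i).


Real = 2.9*3 - (-4.5)*(-1.5) = 8.7 - 6.75 = 1.95
Imag = 2.9*(-1.5) + 3*(-4.5) = -4.35 - (13.5) = -17.85

1.9500 - 17.8500i


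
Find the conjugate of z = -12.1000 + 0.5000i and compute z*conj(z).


z_bar = -12.1000 - 0.5000i
z*z_bar = (-12.1)^2 + 0.5^2 = 146.41 + 0.25 = 146.66

z_bar = -12.1000 - 0.5000i, z*z_bar = 146.66


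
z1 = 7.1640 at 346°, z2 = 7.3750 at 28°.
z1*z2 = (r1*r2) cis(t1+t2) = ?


r = 7.1640 * 7.3750 = 52.8345
theta = 346° + 28° = 374° = 14° (mod 360)

52.8345 cis(14°)


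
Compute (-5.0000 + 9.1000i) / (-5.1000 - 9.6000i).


Conjugate of z2 = -5.1000 + 9.6000i
Numerator: (-5.0000 + 9.1000i)(-5.1000 + 9.6000i) = -61.8600 - 94.4100i
Denominator: (-5.1)^2 + (-9.6)^2 = 118.17
Result = (-61.8600 - 94.4100i)/118.17

-0.5235 - 0.7989i


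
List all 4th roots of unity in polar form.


The 4th roots of unity are cis(360k/4°) for k=0..3
Angle step = 360/4 = 90°
Primitive root: cis(90°)
Primitive root = 0 + 1.0000i

4 roots at angles: 0°, 90°, 180°, 270°


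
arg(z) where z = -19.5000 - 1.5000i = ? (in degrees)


Re = -19.5, Im = -1.5
arg = atan2(-1.5, -19.5) = -175.6013 degrees

arg(z) = -175.6013 degrees


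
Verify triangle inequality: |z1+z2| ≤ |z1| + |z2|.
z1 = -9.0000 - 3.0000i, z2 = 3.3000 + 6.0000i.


|z1| = sqrt((-9)^2 + (-3)^2) = sqrt(90) = 9.4868
|z2| = sqrt(3.3^2 + 6^2) = sqrt(46.89) = 6.8476
z1+z2 = -5.7000 + 3.0000i
|z1+z2| = sqrt(41.49) = 6.4413
|z1|+|z2| = 9.4868 + 6.8476 = 16.3344

|z1+z2| = 6.4413 ≤ |z1|+|z2| = 16.3344 (verified)


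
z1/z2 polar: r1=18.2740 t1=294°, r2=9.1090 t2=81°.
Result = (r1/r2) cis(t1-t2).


r = 18.2740 / 9.1090 = 2.0061
theta = 294° - 81° = 213° = 213° (mod 360)

2.0061 cis(213°)


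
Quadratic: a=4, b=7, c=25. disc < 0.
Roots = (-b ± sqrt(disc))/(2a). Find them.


disc = 7^2 - 4*4*25 = 49 - 400 = -351
sqrt(|disc|) = sqrt(351) = 18.7350
Real part = -7/(2*4) = -0.8750
Imag part = 18.7350/(2*4) = 2.3419

-0.8750 ± 2.3419i


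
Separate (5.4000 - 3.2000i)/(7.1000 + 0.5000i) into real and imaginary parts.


Multiply by conjugate: (5.4000 - 3.2000i)(7.1000 - 0.5000i) / (7.1^2 + 0.5^2)
Numerator real = 5.4*7.1 - (3.2)*0.5 = 36.74
Numerator imag = -3.2*7.1 - 5.4*0.5 = -25.42
Denominator = 50.66
Re(z) = 36.74/50.66 = 0.7252
Im(z) = -25.42/50.66 = -0.5018

Re(z) = 0.7252, Im(z) = -0.5018


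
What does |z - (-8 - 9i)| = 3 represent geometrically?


|z - z0| = r is a circle with center z0 and radius r.
Center = (-8, -9), radius = 3

Circle with center (-8, -9) and radius 3


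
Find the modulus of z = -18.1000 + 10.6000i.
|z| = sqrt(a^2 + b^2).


|z| = sqrt((-18.1)^2 + 10.6^2) = sqrt(327.61 + 112.36) = sqrt(439.97) = 20.9755

|z| = 20.9755


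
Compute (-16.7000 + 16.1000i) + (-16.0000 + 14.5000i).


Real: -16.7 - 16 = -32.7
Imag: 16.1 + 14.5 = 30.6

-32.7000 + 30.6000i


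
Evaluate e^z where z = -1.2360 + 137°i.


e^-1.2360 = 0.290544
cos(137°) = -0.7314
sin(137°) = 0.682
Real = 0.290544*(-0.7314) = -0.2125
Imag = 0.290544*0.682 = 0.1982

-0.2125 + 0.1982i


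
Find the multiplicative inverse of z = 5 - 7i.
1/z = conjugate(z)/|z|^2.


|z|^2 = 25+49 = 74
1/z = (5 + 7i)/74

1/z = 0.0676 + 0.0946i


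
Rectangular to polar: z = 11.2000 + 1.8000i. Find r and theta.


r = sqrt(125.44+3.24) = sqrt(128.68) = 11.3437
theta = atan2(1.8, 11.2) = 9.1302 degrees

r = 11.3437, theta = 9.1302 degrees


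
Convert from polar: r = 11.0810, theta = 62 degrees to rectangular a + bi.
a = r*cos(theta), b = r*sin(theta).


a = 11.0810*cos(62°) = 11.0810*0.46947 = 5.2022
b = 11.0810*sin(62°) = 11.0810*0.882948 = 9.7839

5.2022 + 9.7839i


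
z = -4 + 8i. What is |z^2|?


|z| = sqrt(16+64) = sqrt(80) = 8.9443
|z^2| = |z|^2 = (sqrt(80))^2 = 80

|z^2| = 80


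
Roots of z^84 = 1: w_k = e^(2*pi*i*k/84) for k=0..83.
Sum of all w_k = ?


The sum of all 84th roots of unity is 0.
Geometric series: (1 - w^84)/(1 - w) = (1-1)/(1-w) = 0 since w^84 = 1, w ≠ 1.
Alternatively: coefficient of z^83 in z^84 - 1 is 0.

0


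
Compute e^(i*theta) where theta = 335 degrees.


cos(335°) = 0.9063
sin(335°) = -0.4226

e^(i*335°) = 0.9063 - 0.4226i


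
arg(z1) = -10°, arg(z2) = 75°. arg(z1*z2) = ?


arg(z1*z2) = -10° + 75° = 65°
Normalized to (-180°, 180°]: 65°

65°


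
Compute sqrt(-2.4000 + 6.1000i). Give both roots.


|z| = sqrt(5.76+37.21) = 6.5552
sqrt((|z|+a)/2) = sqrt((6.5552+(-2.4))/2) = sqrt(2.0776) = 1.4414
sqrt((|z|-a)/2) = sqrt((6.5552-(-2.4))/2) = sqrt(4.4776) = 2.1160

±(1.4414 + 2.1160i) i.e. 1.4414 + 2.1160i and -1.4414 - 2.1160i


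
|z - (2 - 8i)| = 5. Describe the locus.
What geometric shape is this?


|z - z0| = r is a circle with center z0 and radius r.
Center = (2, -8), radius = 5

Circle with center (2, -8) and radius 5


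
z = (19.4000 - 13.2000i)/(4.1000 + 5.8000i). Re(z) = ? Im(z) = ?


Multiply by conjugate: (19.4000 - 13.2000i)(4.1000 - 5.8000i) / (4.1^2 + 5.8^2)
Numerator real = 19.4*4.1 - (13.2)*5.8 = 2.98
Numerator imag = -13.2*4.1 - 19.4*5.8 = -166.64
Denominator = 50.45
Re(z) = 2.98/50.45 = 0.0591
Im(z) = -166.64/50.45 = -3.3031

Re(z) = 0.0591, Im(z) = -3.3031


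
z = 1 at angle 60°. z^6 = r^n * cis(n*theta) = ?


r^6 = 1^6 = 1
n*theta = 6*60° = 360° = 0° (mod 360)
a = 1*cos(0°) = 1.0000
b = 1*sin(0°) = 0

1 cis(0°) = 1.0000 + 0i


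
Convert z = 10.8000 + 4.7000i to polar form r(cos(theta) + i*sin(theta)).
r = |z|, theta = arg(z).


r = sqrt(116.64+22.09) = sqrt(138.73) = 11.7784
theta = atan2(4.7, 10.8) = 23.5180 degrees

r = 11.7784, theta = 23.5180 degrees


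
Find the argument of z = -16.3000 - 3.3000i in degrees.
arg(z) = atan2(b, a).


Re = -16.3, Im = -3.3
arg = atan2(-3.3, -16.3) = -168.5549 degrees

arg(z) = -168.5549 degrees


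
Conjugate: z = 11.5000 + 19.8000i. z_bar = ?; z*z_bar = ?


z_bar = 11.5000 - 19.8000i
z*z_bar = 11.5^2 + 19.8^2 = 132.25 + 392.04 = 524.29

z_bar = 11.5000 - 19.8000i, z*z_bar = 524.29


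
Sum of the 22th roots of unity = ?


The sum of all 22th roots of unity is 0.
Geometric series: (1 - w^22)/(1 - w) = (1-1)/(1-w) = 0 since w^22 = 1, w ≠ 1.
Alternatively: coefficient of z^21 in z^22 - 1 is 0.

0


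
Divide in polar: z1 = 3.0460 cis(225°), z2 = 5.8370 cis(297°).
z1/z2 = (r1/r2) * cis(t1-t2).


r = 3.0460 / 5.8370 = 0.5218
theta = 225° - 297° = -72° = 288° (mod 360)

0.5218 cis(288°)


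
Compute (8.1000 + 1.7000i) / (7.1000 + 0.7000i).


Conjugate of z2 = 7.1000 - 0.7000i
Numerator: (8.1000 + 1.7000i)(7.1000 - 0.7000i) = 58.7000 + 6.4000i
Denominator: 7.1^2 + 0.7^2 = 50.9
Result = (58.7000 + 6.4000i)/50.9

1.1532 + 0.1257i


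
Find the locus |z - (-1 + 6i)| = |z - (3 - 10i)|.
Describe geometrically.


Equal distances means the locus is the perpendicular bisector of z1 and z2.
Midpoint = ((-1+3)/2, (6+(-10))/2) = (1.0000, -2.0000)

Perpendicular bisector through (1.0000, -2.0000)


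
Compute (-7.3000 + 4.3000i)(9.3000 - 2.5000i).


Real = -7.3*9.3 - 4.3*(-2.5) = -67.89 - (-10.75) = -57.14
Imag = -7.3*(-2.5) + 9.3*4.3 = 18.25 + 39.99 = 58.24

-57.1400 + 58.2400i


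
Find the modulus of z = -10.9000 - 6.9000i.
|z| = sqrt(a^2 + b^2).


|z| = sqrt((-10.9)^2 + (-6.9)^2) = sqrt(118.81 + 47.61) = sqrt(166.42) = 12.9004

|z| = 12.9004


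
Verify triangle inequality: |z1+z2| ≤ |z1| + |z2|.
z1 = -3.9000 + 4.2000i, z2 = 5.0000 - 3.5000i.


|z1| = sqrt((-3.9)^2 + 4.2^2) = sqrt(32.85) = 5.7315
|z2| = sqrt(5^2 + (-3.5)^2) = sqrt(37.25) = 6.1033
z1+z2 = 1.1000 + 0.7000i
|z1+z2| = sqrt(1.7) = 1.3038
|z1|+|z2| = 5.7315 + 6.1033 = 11.8348

|z1+z2| = 1.3038 ≤ |z1|+|z2| = 11.8348 (verified)


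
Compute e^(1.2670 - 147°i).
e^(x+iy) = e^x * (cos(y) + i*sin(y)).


e^1.2670 = 3.5502
cos(-147°) = -0.83867
sin(-147°) = -0.54464
Real = 3.5502*(-0.83867) = -2.9774
Imag = 3.5502*(-0.54464) = -1.9336

-2.9774 - 1.9336i


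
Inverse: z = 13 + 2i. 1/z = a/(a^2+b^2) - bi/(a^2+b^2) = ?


|z|^2 = 169+4 = 173
1/z = (13 - 2i)/173

1/z = 0.0751 - 0.0116i


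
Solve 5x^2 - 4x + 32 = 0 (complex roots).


disc = (-4)^2 - 4*5*32 = 16 - 640 = -624
sqrt(|disc|) = sqrt(624) = 24.9800
Real part = 4/(2*5) = 0.4000
Imag part = 24.9800/(2*5) = 2.4980

0.4000 ± 2.4980i


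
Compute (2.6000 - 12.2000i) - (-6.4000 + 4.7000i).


Real: 2.6 + 6.4 = 9
Imag: -12.2 - 4.7 = -16.9

9.0000 - 16.9000i


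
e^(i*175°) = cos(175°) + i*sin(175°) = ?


cos(175°) = -0.9962
sin(175°) = 0.0872

e^(i*175°) = -0.9962 + 0.0872i


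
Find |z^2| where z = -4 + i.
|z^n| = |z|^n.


|z| = sqrt(16+1) = sqrt(17) = 4.1231
|z^2| = |z|^2 = (sqrt(17))^2 = 17

|z^2| = 17


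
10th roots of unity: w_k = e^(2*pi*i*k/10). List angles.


The 10th roots of unity are cis(360k/10°) for k=0..9
Angle step = 360/10 = 36°
Primitive root: cis(36°)
Primitive root = 0.8090 + 0.5878i

10 roots at angles: 0°, 36°, 72°, 108°, 144°, 180°, 216°, 252°, 288°, 324°


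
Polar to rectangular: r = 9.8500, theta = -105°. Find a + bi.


a = 9.8500*cos(-105°) = 9.8500*(-0.25882) = -2.5494
b = 9.8500*sin(-105°) = 9.8500*(-0.96593) = -9.5144

-2.5494 - 9.5144i


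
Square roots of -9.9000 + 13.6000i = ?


|z| = sqrt(98.01+184.96) = 16.8217
sqrt((|z|+a)/2) = sqrt((16.8217+(-9.9))/2) = sqrt(3.4609) = 1.8603
sqrt((|z|-a)/2) = sqrt((16.8217-(-9.9))/2) = sqrt(13.3609) = 3.6553

±(1.8603 + 3.6553i) i.e. 1.8603 + 3.6553i and -1.8603 - 3.6553i


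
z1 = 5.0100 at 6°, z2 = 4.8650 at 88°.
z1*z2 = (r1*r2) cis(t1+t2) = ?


r = 5.0100 * 4.8650 = 24.3737
theta = 6° + 88° = 94° = 94° (mod 360)

24.3737 cis(94°)


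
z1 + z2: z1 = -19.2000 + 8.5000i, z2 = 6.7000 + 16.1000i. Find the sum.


Real: -19.2 + 6.7 = -12.5
Imag: 8.5 + 16.1 = 24.6

-12.5000 + 24.6000i


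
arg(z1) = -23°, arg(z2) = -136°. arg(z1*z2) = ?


arg(z1*z2) = -23° - 136° = -159°
Normalized to (-180°, 180°]: -159°

-159°


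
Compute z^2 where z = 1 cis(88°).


r^2 = 1^2 = 1
n*theta = 2*88° = 176° = 176° (mod 360)
a = 1*cos(176°) = -0.9976
b = 1*sin(176°) = 0.0698

1 cis(176°) = -0.9976 + 0.0698i


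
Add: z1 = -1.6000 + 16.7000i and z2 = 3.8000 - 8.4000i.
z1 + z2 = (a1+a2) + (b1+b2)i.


Real: -1.6 + 3.8 = 2.2
Imag: 16.7 - 8.4 = 8.3

2.2000 + 8.3000i


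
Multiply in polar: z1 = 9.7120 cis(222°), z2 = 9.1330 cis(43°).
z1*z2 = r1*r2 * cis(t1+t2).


r = 9.7120 * 9.1330 = 88.6997
theta = 222° + 43° = 265° = 265° (mod 360)

88.6997 cis(265°)


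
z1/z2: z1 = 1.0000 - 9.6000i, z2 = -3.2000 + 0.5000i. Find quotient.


Conjugate of z2 = -3.2000 - 0.5000i
Numerator: (1.0000 - 9.6000i)(-3.2000 - 0.5000i) = -8.0000 + 30.2200i
Denominator: (-3.2)^2 + 0.5^2 = 10.49
Result = (-8.0000 + 30.2200i)/10.49

-0.7626 + 2.8808i


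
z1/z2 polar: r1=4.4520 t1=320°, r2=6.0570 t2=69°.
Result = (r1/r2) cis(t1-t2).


r = 4.4520 / 6.0570 = 0.7350
theta = 320° - 69° = 251° = 251° (mod 360)

0.7350 cis(251°)


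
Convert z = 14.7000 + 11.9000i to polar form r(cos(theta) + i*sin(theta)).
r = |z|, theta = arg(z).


r = sqrt(216.09+141.61) = sqrt(357.7) = 18.9130
theta = atan2(11.9, 14.7) = 38.9910 degrees

r = 18.9130, theta = 38.9910 degrees


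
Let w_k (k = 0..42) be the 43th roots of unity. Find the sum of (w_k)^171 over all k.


The roots are w_k = w^k with w = e^(2*pi*i/43), and (w^k)^171 = (w^171)^k.
So S = 1 + u + u^2 + ... + u^(42) with u = w^171.
171 = 3*43 + 42, so 171 is not a multiple of 43: u = (w^43)^3 * w^42 = w^42 ≠ 1 (w is a primitive 43th root), while u^43 = (w^43)^171 = 1.
Geometric series: S = (1 - u^43)/(1 - u) = (1 - 1)/(1 - u) = 0

S = 0


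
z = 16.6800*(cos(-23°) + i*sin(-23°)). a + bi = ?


a = 16.6800*cos(-23°) = 16.6800*0.920505 = 15.3540
b = 16.6800*sin(-23°) = 16.6800*(-0.39073) = -6.5174

15.3540 - 6.5174i


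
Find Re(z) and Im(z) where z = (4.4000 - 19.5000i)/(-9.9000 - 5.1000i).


Multiply by conjugate: (4.4000 - 19.5000i)(-9.9000 + 5.1000i) / ((-9.9)^2 + (-5.1)^2)
Numerator real = 4.4*(-9.9) - (19.5)*(-5.1) = 55.89
Numerator imag = -19.5*(-9.9) - 4.4*(-5.1) = 215.49
Denominator = 124.02
Re(z) = 55.89/124.02 = 0.4507
Im(z) = 215.49/124.02 = 1.7375

Re(z) = 0.4507, Im(z) = 1.7375


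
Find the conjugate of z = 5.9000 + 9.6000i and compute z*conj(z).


z_bar = 5.9000 - 9.6000i
z*z_bar = 5.9^2 + 9.6^2 = 34.81 + 92.16 = 126.97

z_bar = 5.9000 - 9.6000i, z*z_bar = 126.97


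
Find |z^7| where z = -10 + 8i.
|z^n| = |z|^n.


|z| = sqrt(100+64) = sqrt(164) = 12.8062
|z^7| = |z|^7 = (sqrt(164))^7 = 164^3 * sqrt(164) = 4410944*sqrt(164)

|z^7| = 4410944*sqrt(164) ≈ 56487644.8727


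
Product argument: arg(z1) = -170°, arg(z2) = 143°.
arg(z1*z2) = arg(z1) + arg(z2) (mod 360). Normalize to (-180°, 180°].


arg(z1*z2) = -170° + 143° = -27°
Normalized to (-180°, 180°]: -27°

-27°


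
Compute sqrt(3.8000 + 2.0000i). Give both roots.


|z| = sqrt(14.44+4) = 4.2942
sqrt((|z|+a)/2) = sqrt((4.2942+3.8)/2) = sqrt(4.0471) = 2.0117
sqrt((|z|-a)/2) = sqrt((4.2942-3.8)/2) = sqrt(0.2471) = 0.4971

±(2.0117 + 0.4971i) i.e. 2.0117 + 0.4971i and -2.0117 - 0.4971i


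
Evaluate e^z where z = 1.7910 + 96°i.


e^1.7910 = 5.9954
cos(96°) = -0.10453
sin(96°) = 0.994522
Real = 5.9954*(-0.10453) = -0.6267
Imag = 5.9954*0.994522 = 5.9626

-0.6267 + 5.9626i


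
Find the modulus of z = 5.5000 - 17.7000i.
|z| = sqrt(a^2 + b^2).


|z| = sqrt(5.5^2 + (-17.7)^2) = sqrt(30.25 + 313.29) = sqrt(343.54) = 18.5348

|z| = 18.5348
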